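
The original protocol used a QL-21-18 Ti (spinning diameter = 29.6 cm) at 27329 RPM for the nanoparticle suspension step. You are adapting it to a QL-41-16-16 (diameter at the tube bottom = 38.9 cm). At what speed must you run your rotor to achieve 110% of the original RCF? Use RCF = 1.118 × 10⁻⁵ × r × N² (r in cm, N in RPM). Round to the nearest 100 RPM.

Original rotor: r = 29.6 / 2 = 14.8 cm
RCF = 1.118 × 10⁻⁵ × r × N²
RCF_original = 1.118 × 10⁻⁵ × 14.8 × (27329)² = 1.118 × 10⁻⁵ × 14.8 × 746,874,241 ≈ 123,580.8 × g
Target RCF = 1.1 × 123,580.8 ≈ 135,938.9 × g
Your rotor: r = 38.9 / 2 = 19.45 cm
135,938.9 = 1.118 × 10⁻⁵ × 19.45 × N²
N² = 135,938.9 / (21.7451 × 10⁻⁵) = 625,147,275
N ≈ √625,147,275 ≈ 25,002.9

25000 RPM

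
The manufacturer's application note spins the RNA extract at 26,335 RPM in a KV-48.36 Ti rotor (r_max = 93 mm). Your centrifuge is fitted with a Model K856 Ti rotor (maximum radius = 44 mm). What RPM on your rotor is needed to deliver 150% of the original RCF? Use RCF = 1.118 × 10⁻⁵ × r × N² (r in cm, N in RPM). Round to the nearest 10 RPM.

Original rotor: r = 93 mm = 9.3 cm
RCF_original = 1.118 × 10⁻⁵ × 9.3 × (26335)² = 1.118 × 10⁻⁵ × 9.3 × 693,532,225 ≈ 72,109.3 × g
Target RCF = 1.5 × 72,109.3 ≈ 108,164 × g
Your rotor: r = 44 mm = 4.4 cm
108,164 = 1.118 × 10⁻⁵ × 4.4 × N²
N² = 108,164 / (4.9192 × 10⁻⁵) = 2,198,812,815
N ≈ √2,198,812,815 ≈ 46,891.5

≈ 46890 RPM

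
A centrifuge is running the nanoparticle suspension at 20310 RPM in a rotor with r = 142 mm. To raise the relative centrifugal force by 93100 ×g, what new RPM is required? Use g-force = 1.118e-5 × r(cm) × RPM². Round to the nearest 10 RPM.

31610 RPM

r = 142 mm = 14.2 cm
Current RCF = 1.118 × 10⁻⁵ × 14.2 × (20310)² = 1.118 × 10⁻⁵ × 14.2 × 412,496,100 ≈ 65,486.2 × g
Target RCF = 65,486.2 + 93,100 = 158,586.2 × g
N² = 158,586.2 / (15.8756 × 10⁻⁵) = 998,930,434
N ≈ √998,930,434 ≈ 31,605.9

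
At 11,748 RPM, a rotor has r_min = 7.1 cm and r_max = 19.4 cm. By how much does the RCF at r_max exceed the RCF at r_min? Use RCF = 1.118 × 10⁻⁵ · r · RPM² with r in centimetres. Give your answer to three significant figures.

RCF_max = 1.118 × 10⁻⁵ × 19.4 × (11748)² = 1.118 × 10⁻⁵ × 19.4 × 138,015,504 ≈ 29,934.5 × g
RCF_min = 1.118 × 10⁻⁵ × 7.1 × (11748)² = 1.118 × 10⁻⁵ × 7.1 × 138,015,504 ≈ 10,955.4 × g
ΔRCF = 29,934.5 − 10,955.4 = 18,979.1

ΔRCF ≈ 19000 ×g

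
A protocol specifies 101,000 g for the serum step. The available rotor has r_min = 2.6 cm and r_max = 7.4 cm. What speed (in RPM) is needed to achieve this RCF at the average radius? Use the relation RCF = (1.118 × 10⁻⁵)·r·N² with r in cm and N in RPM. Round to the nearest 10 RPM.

≈ 42510 RPM

r_avg = (2.6 + 7.4) / 2 = 5 cm
RCF = 1.118 × 10⁻⁵ × r × N²
101,000 = 1.118 × 10⁻⁵ × 5 × N²
N² = 101,000 / (5.59 × 10⁻⁵) = 1,806,797,853
N ≈ √1,806,797,853 ≈ 42,506.4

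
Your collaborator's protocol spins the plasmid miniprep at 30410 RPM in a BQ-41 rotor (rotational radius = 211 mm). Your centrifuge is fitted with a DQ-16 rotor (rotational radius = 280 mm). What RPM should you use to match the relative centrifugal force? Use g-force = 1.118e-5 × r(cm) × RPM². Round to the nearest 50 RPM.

Original rotor: r = 211 mm = 21.1 cm
RCF_original = 1.118 × 10⁻⁵ × 21.1 × (30410)² = 1.118 × 10⁻⁵ × 21.1 × 924,768,100 ≈ 218,150.9 × g
Your rotor: r = 280 mm = 28.0 cm
218,150.9 = 1.118 × 10⁻⁵ × 28 × N²
N² = 218,150.9 / (31.304 × 10⁻⁵) = 696,878,674
N ≈ √696,878,674 ≈ 26,398.5

26400 RPM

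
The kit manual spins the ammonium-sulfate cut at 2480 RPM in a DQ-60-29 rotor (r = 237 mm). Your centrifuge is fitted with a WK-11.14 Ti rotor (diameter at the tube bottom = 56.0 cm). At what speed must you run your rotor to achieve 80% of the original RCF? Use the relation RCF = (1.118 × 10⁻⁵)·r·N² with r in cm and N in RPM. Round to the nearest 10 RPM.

2040 RPM

Original rotor: r = 237 mm = 23.7 cm
RCF_original = 1.118 × 10⁻⁵ × 23.7 × (2480)² = 1.118 × 10⁻⁵ × 23.7 × 6,150,400 ≈ 1,629.6 × g
Target RCF = 0.8 × 1,629.6 ≈ 1,303.7 × g
Your rotor: r = 56.0 / 2 = 28 cm
1,303.7 = 1.118 × 10⁻⁵ × 28 × N²
N² = 1,303.7 / (31.304 × 10⁻⁵) = 4,164,643
N ≈ √4,164,643 ≈ 2,040.7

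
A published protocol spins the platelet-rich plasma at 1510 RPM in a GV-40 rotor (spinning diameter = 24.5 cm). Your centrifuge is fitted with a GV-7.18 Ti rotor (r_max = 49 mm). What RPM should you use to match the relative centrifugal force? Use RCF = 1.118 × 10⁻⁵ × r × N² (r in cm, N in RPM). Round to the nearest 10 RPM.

2390 RPM

Original rotor: r = 24.5 / 2 = 12.25 cm
RCF_original = 1.118 × 10⁻⁵ × 12.25 × (1510)² = 1.118 × 10⁻⁵ × 12.25 × 2,280,100 ≈ 312.3 × g
Your rotor: r = 49 mm = 4.9 cm
312.3 = 1.118 × 10⁻⁵ × 4.9 × N²
N² = 312.3 / (5.4782 × 10⁻⁵) = 5,700,778
N ≈ √5,700,778 ≈ 2,387.6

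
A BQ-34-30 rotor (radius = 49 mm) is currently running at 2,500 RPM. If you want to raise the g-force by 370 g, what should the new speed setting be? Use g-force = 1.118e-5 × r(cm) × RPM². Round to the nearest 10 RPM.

r = 49 mm = 4.9 cm
Current RCF = 1.118 × 10⁻⁵ × 4.9 × (2500)² = 1.118 × 10⁻⁵ × 4.9 × 6,250,000 ≈ 342.4 × g
Target RCF = 342.4 + 370 = 712.4 × g
N² = 712.4 / (5.4782 × 10⁻⁵) = 13,004,271
N ≈ √13,004,271 ≈ 3,606.1

3610 RPM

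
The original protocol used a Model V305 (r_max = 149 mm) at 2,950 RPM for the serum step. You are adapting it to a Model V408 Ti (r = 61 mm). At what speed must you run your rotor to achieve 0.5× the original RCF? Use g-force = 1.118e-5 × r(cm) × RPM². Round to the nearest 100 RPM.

≈ 3300 RPM

Original rotor: r = 149 mm = 14.9 cm
RCF_original = 1.118 × 10⁻⁵ × 14.9 × (2950)² = 1.118 × 10⁻⁵ × 14.9 × 8,702,500 ≈ 1,449.7 × g
Target RCF = 0.5 × 1,449.7 ≈ 724.9 × g
Your rotor: r = 61 mm = 6.1 cm
724.9 = 1.118 × 10⁻⁵ × 6.1 × N²
N² = 724.9 / (6.8198 × 10⁻⁵) = 10,629,344
N ≈ √10,629,344 ≈ 3,260.3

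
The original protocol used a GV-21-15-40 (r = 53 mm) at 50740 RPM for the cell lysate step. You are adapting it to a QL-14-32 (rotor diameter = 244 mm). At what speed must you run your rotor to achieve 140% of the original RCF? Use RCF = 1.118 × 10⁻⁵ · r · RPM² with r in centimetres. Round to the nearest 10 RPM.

Original rotor: r = 53 mm = 5.3 cm
RCF_original = 1.118 × 10⁻⁵ × 5.3 × (50740)² = 1.118 × 10⁻⁵ × 5.3 × 2,574,547,600 ≈ 152,552.2 × g
Target RCF = 1.4 × 152,552.2 ≈ 213,573.1 × g
Your rotor: r = 244 mm / 2 = 122 mm = 12.2 cm
213,573.1 = 1.118 × 10⁻⁵ × 12.2 × N²
N² = 213,573.1 / (13.6396 × 10⁻⁵) = 1,565,831,109
N ≈ √1,565,831,109 ≈ 39,570.6

≈ 39570 RPM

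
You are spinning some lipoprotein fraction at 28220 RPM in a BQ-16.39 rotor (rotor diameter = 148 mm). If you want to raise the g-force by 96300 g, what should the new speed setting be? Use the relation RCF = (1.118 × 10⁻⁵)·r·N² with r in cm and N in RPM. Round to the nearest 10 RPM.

44280 RPM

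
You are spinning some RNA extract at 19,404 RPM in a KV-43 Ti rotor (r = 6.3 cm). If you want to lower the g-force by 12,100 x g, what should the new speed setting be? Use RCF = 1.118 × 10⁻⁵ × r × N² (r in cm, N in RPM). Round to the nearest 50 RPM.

14300 RPM

Current RCF = 1.118 × 10⁻⁵ × 6.3 × (19404)² = 1.118 × 10⁻⁵ × 6.3 × 376,515,216 ≈ 26,519.5 × g
Target RCF = 26,519.5 − 12,100 = 14,419.5 × g
N² = 14,419.5 / (7.0434 × 10⁻⁵) = 204,723,571
N ≈ √204,723,571 ≈ 14,308.2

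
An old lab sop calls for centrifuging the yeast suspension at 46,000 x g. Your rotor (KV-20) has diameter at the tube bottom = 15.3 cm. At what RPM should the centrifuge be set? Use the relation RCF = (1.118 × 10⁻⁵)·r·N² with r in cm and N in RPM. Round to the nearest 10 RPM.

r = 15.3 / 2 = 7.65 cm
46,000 = 1.118 × 10⁻⁵ × 7.65 × N²
N² = 46,000 / (8.5527 × 10⁻⁵) = 537,841,851
N ≈ √537,841,851 ≈ 23,191.4

≈ 23190 RPM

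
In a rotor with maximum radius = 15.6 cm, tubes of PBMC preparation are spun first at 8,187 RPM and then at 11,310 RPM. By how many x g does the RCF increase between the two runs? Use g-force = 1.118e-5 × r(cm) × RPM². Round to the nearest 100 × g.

RCF₁ = 1.118 × 10⁻⁵ × 15.6 × (8187)² = 1.118 × 10⁻⁵ × 15.6 × 67,026,969 ≈ 11,690 × g
RCF₂ = 1.118 × 10⁻⁵ × 15.6 × (11310)² = 1.118 × 10⁻⁵ × 15.6 × 127,916,100 ≈ 22,309.6 × g
Increase = 22,309.6 − 11,690 = 10,619.6

≈ 10600 x g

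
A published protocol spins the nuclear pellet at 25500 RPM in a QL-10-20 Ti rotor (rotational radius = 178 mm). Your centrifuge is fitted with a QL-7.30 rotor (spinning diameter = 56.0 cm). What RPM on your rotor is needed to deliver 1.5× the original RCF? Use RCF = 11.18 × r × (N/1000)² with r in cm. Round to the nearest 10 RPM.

Original rotor: r = 178 mm = 17.8 cm
RCF = 11.18 × r × (N/1000)²
RCF_original = 11.18 × 17.8 × (25.5)² = 11.18 × 17.8 × 650.25 ≈ 129,402.4 × g
Target RCF = 1.5 × 129,402.4 ≈ 194,103.6 × g
Your rotor: r = 56.0 / 2 = 28 cm
194,103.6 = 11.18 × 28 × (N/1000)²
(N/1000)² = 194,103.6 / 313.04 = 620.0601
N = 1000 × √620.0601 ≈ 24,901.0

24900 RPM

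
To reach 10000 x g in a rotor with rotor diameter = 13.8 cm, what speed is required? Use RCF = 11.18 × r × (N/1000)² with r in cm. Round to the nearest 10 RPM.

11390 RPM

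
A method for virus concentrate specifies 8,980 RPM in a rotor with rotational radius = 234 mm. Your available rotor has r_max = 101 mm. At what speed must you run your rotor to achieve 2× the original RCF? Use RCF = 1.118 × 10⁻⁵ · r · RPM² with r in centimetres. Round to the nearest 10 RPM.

≈ 19330 RPM

Original rotor: r = 234 mm = 23.4 cm
RCF_original = 1.118 × 10⁻⁵ × 23.4 × (8980)² = 1.118 × 10⁻⁵ × 23.4 × 80,640,400 ≈ 21,096.5 × g
Target RCF = 2 × 21,096.5 ≈ 42,193 × g
Your rotor: r = 101 mm = 10.1 cm
42,193 = 1.118 × 10⁻⁵ × 10.1 × N²
N² = 42,193 / (11.2918 × 10⁻⁵) = 373,660,532
N ≈ √373,660,532 ≈ 19,330.3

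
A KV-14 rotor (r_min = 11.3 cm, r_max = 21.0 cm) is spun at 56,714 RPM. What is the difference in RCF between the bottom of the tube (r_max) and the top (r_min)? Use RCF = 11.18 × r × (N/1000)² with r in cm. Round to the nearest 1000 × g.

ΔRCF ≈ 349000 g

RCF_max = 11.18 × 21 × (56.714)² = 11.18 × 21 × 3,216.477796 ≈ 755,164.7 × g
RCF_min = 11.18 × 11.3 × (56.714)² = 11.18 × 11.3 × 3,216.477796 ≈ 406,350.5 × g
ΔRCF = 755,164.7 − 406,350.5 = 348,814.2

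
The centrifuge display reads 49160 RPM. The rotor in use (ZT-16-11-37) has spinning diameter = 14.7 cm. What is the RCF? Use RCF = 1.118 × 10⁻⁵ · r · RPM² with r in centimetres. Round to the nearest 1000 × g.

r = 14.7 / 2 = 7.35 cm
RCF = 1.118 × 10⁻⁵ × 7.35 × (49160)² = 1.118 × 10⁻⁵ × 7.35 × 2,416,705,600 ≈ 198,587.9 × g

≈ 199000 ×g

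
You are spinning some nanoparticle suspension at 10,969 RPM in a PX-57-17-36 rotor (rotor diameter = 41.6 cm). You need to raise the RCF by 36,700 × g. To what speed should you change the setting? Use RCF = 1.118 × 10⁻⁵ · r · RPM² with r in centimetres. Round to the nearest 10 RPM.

16680 RPM

r = 41.6 / 2 = 20.8 cm
Current RCF = 1.118 × 10⁻⁵ × 20.8 × (10969)² = 1.118 × 10⁻⁵ × 20.8 × 120,318,961 ≈ 27,979.5 × g
Target RCF = 27,979.5 + 36,700 = 64,679.5 × g
N² = 64,679.5 / (23.2544 × 10⁻⁵) = 278,138,761
N ≈ √278,138,761 ≈ 16,677.5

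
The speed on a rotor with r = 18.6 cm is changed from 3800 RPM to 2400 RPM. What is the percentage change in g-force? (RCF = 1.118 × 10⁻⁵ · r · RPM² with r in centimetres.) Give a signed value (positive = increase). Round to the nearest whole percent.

RCF ∝ N², so the ratio is (2400/3800)² = (0.631579)² = 0.3989.
Change = 0.3989 − 1 = -0.6011 → -60.1%.

-60%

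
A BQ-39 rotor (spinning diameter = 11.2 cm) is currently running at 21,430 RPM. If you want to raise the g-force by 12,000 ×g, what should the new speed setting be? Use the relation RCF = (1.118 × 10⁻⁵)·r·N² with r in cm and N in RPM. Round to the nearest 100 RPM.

25500 RPM

r = 11.2 / 2 = 5.6 cm
Current RCF = 1.118 × 10⁻⁵ × 5.6 × (21430)² = 1.118 × 10⁻⁵ × 5.6 × 459,244,900 ≈ 28,752.4 × g
Target RCF = 28,752.4 + 12,000 = 40,752.4 × g
N² = 40,752.4 / (6.2608 × 10⁻⁵) = 650,913,621
N ≈ √650,913,621 ≈ 25,513.0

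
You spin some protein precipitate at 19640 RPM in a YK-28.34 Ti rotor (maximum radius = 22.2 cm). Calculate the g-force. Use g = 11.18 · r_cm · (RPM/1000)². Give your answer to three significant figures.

≈ 95700 ×g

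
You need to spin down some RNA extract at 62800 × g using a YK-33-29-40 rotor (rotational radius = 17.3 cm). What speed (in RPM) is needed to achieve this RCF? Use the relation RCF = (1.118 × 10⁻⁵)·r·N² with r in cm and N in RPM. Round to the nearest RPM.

62,800 = 1.118 × 10⁻⁵ × 17.3 × N²
N² = 62,800 / (19.3414 × 10⁻⁵) = 324,692,111
N ≈ √324,692,111 ≈ 18,019.2

18019 RPM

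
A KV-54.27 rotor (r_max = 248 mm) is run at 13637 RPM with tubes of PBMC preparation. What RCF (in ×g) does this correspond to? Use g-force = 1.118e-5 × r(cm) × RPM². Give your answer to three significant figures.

r = 248 mm = 24.8 cm
RCF = 1.118 × 10⁻⁵ × r × N²
RCF = 1.118 × 10⁻⁵ × 24.8 × (13637)² = 1.118 × 10⁻⁵ × 24.8 × 185,967,769 ≈ 51,562.2 × g

RCF ≈ 51600 ×g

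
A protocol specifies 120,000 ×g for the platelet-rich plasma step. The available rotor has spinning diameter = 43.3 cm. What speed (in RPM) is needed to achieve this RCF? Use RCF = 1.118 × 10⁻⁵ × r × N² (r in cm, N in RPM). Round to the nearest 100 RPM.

r = 43.3 / 2 = 21.65 cm
120,000 = 1.118 × 10⁻⁵ × 21.65 × N²
N² = 120,000 / (24.2047 × 10⁻⁵) = 495,771,482
N ≈ √495,771,482 ≈ 22,265.9

≈ 22300 RPM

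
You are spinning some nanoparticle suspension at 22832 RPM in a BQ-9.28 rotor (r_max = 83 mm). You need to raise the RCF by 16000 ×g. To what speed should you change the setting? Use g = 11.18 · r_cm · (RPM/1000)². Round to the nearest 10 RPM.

26340 RPM

r = 83 mm = 8.3 cm
Current RCF = 11.18 × 8.3 × (22.832)² = 11.18 × 8.3 × 521.300224 ≈ 48,373.5 × g
Target RCF = 48,373.5 + 16,000 = 64,373.5 × g
(N/1000)² = 64,373.5 / 92.794 = 693.7248
N = 1000 × √693.7248 ≈ 26,338.7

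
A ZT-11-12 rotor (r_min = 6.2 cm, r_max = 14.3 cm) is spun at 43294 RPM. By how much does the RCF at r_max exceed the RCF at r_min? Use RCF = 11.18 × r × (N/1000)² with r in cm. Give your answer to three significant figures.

RCF_max = 11.18 × 14.3 × (43.294)² = 11.18 × 14.3 × 1,874.370436 ≈ 299,663.1 × g
RCF_min = 11.18 × 6.2 × (43.294)² = 11.18 × 6.2 × 1,874.370436 ≈ 129,923.9 × g
ΔRCF = 299,663.1 − 129,923.9 = 169,739.2

ΔRCF ≈ 170000 g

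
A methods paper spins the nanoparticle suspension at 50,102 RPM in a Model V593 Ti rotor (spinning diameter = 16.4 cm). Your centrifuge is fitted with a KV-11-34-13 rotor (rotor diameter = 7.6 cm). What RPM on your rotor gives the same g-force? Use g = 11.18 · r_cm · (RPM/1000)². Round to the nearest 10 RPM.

≈ 73600 RPM

Original rotor: r = 16.4 / 2 = 8.2 cm
RCF_original = 11.18 × 8.2 × (50.102)² = 11.18 × 8.2 × 2,510.210404 ≈ 230,126 × g
Your rotor: r = 7.6 / 2 = 3.8 cm
230,126 = 11.18 × 3.8 × (N/1000)²
(N/1000)² = 230,126 / 42.484 = 5416.769
N = 1000 × √5416.769 ≈ 73,598.7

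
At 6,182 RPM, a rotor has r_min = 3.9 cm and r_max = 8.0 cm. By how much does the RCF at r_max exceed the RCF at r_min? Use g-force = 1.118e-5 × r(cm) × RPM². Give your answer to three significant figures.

RCF_max = 1.118 × 10⁻⁵ × 8 × (6182)² = 1.118 × 10⁻⁵ × 8 × 38,217,124 ≈ 3,418.1 × g
RCF_min = 1.118 × 10⁻⁵ × 3.9 × (6182)² = 1.118 × 10⁻⁵ × 3.9 × 38,217,124 ≈ 1,666.3 × g
ΔRCF = 3,418.1 − 1,666.3 = 1,751.8

1750 x g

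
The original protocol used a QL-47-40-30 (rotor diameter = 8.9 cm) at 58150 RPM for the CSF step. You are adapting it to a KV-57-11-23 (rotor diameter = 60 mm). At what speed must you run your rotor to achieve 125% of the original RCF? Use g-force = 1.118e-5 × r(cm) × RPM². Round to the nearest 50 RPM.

79200 RPM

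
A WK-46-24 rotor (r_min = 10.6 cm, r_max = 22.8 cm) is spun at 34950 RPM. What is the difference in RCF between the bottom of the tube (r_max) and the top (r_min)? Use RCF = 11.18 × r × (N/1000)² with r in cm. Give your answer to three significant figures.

RCF_max = 11.18 × 22.8 × (34.95)² = 11.18 × 22.8 × 1,221.5025 ≈ 311,365.9 × g
RCF_min = 11.18 × 10.6 × (34.95)² = 11.18 × 10.6 × 1,221.5025 ≈ 144,757.8 × g
ΔRCF = 311,365.9 − 144,757.8 = 166,608.1

167000 g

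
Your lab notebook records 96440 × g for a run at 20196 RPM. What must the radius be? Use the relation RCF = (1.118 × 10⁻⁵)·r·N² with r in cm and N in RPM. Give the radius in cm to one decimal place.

21.1 cm

96440 = 1.118 × 10⁻⁵ × r × (20196)²
r = 96440 / (1.118 × 10⁻⁵ × 407,878,416) = 96440 / 4560.081 ≈ 21.149 cm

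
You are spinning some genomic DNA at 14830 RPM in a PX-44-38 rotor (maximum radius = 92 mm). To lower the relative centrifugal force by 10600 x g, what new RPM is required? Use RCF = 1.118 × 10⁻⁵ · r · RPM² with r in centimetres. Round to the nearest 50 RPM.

N₂ ≈ 10800 RPM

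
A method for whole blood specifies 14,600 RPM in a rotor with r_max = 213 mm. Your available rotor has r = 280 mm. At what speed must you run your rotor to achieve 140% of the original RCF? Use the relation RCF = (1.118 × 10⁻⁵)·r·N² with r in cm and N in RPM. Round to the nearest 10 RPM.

Original rotor: r = 213 mm = 21.3 cm
RCF = 1.118 × 10⁻⁵ × r × N²
RCF_original = 1.118 × 10⁻⁵ × 21.3 × (14600)² = 1.118 × 10⁻⁵ × 21.3 × 213,160,000 ≈ 50,760.6 × g
Target RCF = 1.4 × 50,760.6 ≈ 71,064.8 × g
Your rotor: r = 280 mm = 28.0 cm
71,064.8 = 1.118 × 10⁻⁵ × 28 × N²
N² = 71,064.8 / (31.304 × 10⁻⁵) = 227,015,078
N ≈ √227,015,078 ≈ 15,067.0

15070 RPM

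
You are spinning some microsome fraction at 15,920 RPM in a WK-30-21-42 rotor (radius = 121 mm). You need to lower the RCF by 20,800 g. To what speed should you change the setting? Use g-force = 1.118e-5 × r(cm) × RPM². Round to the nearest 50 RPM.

10000 RPM

r = 121 mm = 12.1 cm
Current RCF = 1.118 × 10⁻⁵ × 12.1 × (15920)² = 1.118 × 10⁻⁵ × 12.1 × 253,446,400 ≈ 34,285.7 × g
Target RCF = 34,285.7 − 20,800 = 13,485.7 × g
N² = 13,485.7 / (13.5278 × 10⁻⁵) = 99,688,789
N ≈ √99,688,789 ≈ 9,984.4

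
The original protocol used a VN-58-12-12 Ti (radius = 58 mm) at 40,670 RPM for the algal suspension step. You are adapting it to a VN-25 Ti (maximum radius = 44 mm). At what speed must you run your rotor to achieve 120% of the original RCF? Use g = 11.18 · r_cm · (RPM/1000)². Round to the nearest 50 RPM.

51150 RPM

Original rotor: r = 58 mm = 5.8 cm
RCF = 11.18 × r × (N/1000)²
RCF_original = 11.18 × 5.8 × (40.67)² = 11.18 × 5.8 × 1,654.0489 ≈ 107,255.1 × g
Target RCF = 1.2 × 107,255.1 ≈ 128,706.1 × g
Your rotor: r = 44 mm = 4.4 cm
128,706.1 = 11.18 × 4.4 × (N/1000)²
(N/1000)² = 128,706.1 / 49.192 = 2616.403
N = 1000 × √2616.403 ≈ 51,150.8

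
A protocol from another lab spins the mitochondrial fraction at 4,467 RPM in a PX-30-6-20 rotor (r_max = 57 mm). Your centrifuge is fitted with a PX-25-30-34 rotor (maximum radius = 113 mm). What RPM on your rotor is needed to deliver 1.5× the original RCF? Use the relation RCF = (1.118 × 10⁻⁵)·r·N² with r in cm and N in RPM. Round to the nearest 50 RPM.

Original rotor: r = 57 mm = 5.7 cm
RCF = 1.118 × 10⁻⁵ × r × N²
RCF_original = 1.118 × 10⁻⁵ × 5.7 × (4467)² = 1.118 × 10⁻⁵ × 5.7 × 19,954,089 ≈ 1,271.6 × g
Target RCF = 1.5 × 1,271.6 ≈ 1,907.4 × g
Your rotor: r = 113 mm = 11.3 cm
1,907.4 = 1.118 × 10⁻⁵ × 11.3 × N²
N² = 1,907.4 / (12.6334 × 10⁻⁵) = 15,098,073
N ≈ √15,098,073 ≈ 3,885.6

≈ 3900 RPM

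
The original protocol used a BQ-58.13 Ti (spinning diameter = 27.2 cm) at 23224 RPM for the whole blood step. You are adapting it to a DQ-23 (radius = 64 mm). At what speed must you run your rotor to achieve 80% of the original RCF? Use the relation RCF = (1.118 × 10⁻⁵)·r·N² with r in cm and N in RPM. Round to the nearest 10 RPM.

≈ 30280 RPM

Original rotor: r = 27.2 / 2 = 13.6 cm
RCF = 1.118 × 10⁻⁵ × r × N²
RCF_original = 1.118 × 10⁻⁵ × 13.6 × (23224)² = 1.118 × 10⁻⁵ × 13.6 × 539,354,176 ≈ 82,007.7 × g
Target RCF = 0.8 × 82,007.7 ≈ 65,606.2 × g
Your rotor: r = 64 mm = 6.4 cm
65,606.2 = 1.118 × 10⁻⁵ × 6.4 × N²
N² = 65,606.2 / (7.1552 × 10⁻⁵) = 916,902,393
N ≈ √916,902,393 ≈ 30,280.4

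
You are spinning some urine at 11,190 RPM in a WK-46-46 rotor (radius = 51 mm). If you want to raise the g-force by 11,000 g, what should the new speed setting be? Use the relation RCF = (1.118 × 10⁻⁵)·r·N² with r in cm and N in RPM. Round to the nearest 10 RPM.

≈ 17840 RPM

r = 51 mm = 5.1 cm
Current RCF = 1.118 × 10⁻⁵ × 5.1 × (11190)² = 1.118 × 10⁻⁵ × 5.1 × 125,216,100 ≈ 7,139.6 × g
Target RCF = 7,139.6 + 11,000 = 18,139.6 × g
N² = 18,139.6 / (5.7018 × 10⁻⁵) = 318,138,132
N ≈ √318,138,132 ≈ 17,836.4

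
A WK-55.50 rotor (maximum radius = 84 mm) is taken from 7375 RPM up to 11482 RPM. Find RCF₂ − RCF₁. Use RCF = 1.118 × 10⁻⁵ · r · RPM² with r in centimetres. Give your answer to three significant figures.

≈ 7270 x g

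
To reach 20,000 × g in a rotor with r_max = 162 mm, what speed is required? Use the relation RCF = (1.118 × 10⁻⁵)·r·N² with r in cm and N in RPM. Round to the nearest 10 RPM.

N ≈ 10510 RPM

r = 162 mm = 16.2 cm
20,000 = 1.118 × 10⁻⁵ × 16.2 × N²
N² = 20,000 / (18.1116 × 10⁻⁵) = 110,426,467
N ≈ √110,426,467 ≈ 10,508.4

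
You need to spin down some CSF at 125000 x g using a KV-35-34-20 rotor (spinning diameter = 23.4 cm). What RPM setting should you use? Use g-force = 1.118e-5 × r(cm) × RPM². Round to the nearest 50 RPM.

30900 RPM

r = 23.4 / 2 = 11.7 cm
125,000 = 1.118 × 10⁻⁵ × 11.7 × N²
N² = 125,000 / (13.0806 × 10⁻⁵) = 955,613,657
N ≈ √955,613,657 ≈ 30,913.0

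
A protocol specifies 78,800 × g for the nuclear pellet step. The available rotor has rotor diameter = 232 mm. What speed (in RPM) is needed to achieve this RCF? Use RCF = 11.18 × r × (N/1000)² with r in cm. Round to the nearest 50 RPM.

r = 232 mm / 2 = 116 mm = 11.6 cm
78,800 = 11.18 × 11.6 × (N/1000)²
(N/1000)² = 78,800 / 129.688 = 607.6121
N = 1000 × √607.6121 ≈ 24,649.8

≈ 24650 RPM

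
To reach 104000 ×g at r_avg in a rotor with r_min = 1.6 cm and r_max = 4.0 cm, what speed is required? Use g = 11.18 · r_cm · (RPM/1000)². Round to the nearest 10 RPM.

r_avg = (1.6 + 4.0) / 2 = 2.8 cm
104,000 = 11.18 × 2.8 × (N/1000)²
(N/1000)² = 104,000 / 31.304 = 3322.259
N = 1000 × √3322.259 ≈ 57,639.0

N ≈ 57640 RPM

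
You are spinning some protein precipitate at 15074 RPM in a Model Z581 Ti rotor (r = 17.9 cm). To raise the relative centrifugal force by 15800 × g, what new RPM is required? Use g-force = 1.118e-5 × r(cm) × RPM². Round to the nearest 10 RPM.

Current RCF = 1.118 × 10⁻⁵ × 17.9 × (15074)² = 1.118 × 10⁻⁵ × 17.9 × 227,225,476 ≈ 45,472.8 × g
Target RCF = 45,472.8 + 15,800 = 61,272.8 × g
N² = 61,272.8 / (20.0122 × 10⁻⁵) = 306,177,232
N ≈ √306,177,232 ≈ 17,497.9

N₂ ≈ 17500 RPM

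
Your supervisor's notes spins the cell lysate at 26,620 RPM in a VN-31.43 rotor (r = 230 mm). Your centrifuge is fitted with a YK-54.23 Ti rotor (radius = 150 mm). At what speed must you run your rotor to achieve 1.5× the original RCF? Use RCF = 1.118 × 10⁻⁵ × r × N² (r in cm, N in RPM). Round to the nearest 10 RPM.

≈ 40370 RPM

Original rotor: r = 230 mm = 23.0 cm
RCF_original = 1.118 × 10⁻⁵ × 23 × (26620)² = 1.118 × 10⁻⁵ × 23 × 708,624,400 ≈ 182,215.7 × g
Target RCF = 1.5 × 182,215.7 ≈ 273,323.6 × g
Your rotor: r = 150 mm = 15.0 cm
273,323.6 = 1.118 × 10⁻⁵ × 15 × N²
N² = 273,323.6 / (16.77 × 10⁻⁵) = 1,629,836,613
N ≈ √1,629,836,613 ≈ 40,371.2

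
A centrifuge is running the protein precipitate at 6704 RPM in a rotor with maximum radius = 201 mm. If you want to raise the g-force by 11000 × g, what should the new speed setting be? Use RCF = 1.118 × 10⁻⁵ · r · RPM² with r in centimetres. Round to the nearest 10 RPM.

≈ 9690 RPM

r = 201 mm = 20.1 cm
Current RCF = 1.118 × 10⁻⁵ × 20.1 × (6704)² = 1.118 × 10⁻⁵ × 20.1 × 44,943,616 ≈ 10,099.6 × g
Target RCF = 10,099.6 + 11,000 = 21,099.6 × g
N² = 21,099.6 / (22.4718 × 10⁻⁵) = 93,893,680
N ≈ √93,893,680 ≈ 9,689.9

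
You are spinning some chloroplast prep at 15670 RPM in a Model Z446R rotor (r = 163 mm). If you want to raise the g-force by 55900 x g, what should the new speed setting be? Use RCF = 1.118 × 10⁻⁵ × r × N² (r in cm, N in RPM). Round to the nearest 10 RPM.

N₂ ≈ 23500 RPM

r = 163 mm = 16.3 cm
Current RCF = 1.118 × 10⁻⁵ × 16.3 × (15670)² = 1.118 × 10⁻⁵ × 16.3 × 245,548,900 ≈ 44,747.4 × g
Target RCF = 44,747.4 + 55,900 = 100,647.4 × g
N² = 100,647.4 / (18.2234 × 10⁻⁵) = 552,297,595
N ≈ √552,297,595 ≈ 23,501.0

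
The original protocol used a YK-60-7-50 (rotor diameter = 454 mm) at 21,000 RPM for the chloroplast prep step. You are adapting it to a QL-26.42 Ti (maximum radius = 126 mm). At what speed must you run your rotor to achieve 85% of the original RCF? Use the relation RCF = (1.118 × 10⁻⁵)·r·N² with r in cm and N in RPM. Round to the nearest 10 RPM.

Original rotor: r = 454 mm / 2 = 227 mm = 22.7 cm
RCF_original = 1.118 × 10⁻⁵ × 22.7 × (21000)² = 1.118 × 10⁻⁵ × 22.7 × 441,000,000 ≈ 111,919.6 × g
Target RCF = 0.85 × 111,919.6 ≈ 95,131.7 × g
Your rotor: r = 126 mm = 12.6 cm
95,131.7 = 1.118 × 10⁻⁵ × 12.6 × N²
N² = 95,131.7 / (14.0868 × 10⁻⁵) = 675,325,127
N ≈ √675,325,127 ≈ 25,987.0

≈ 25990 RPM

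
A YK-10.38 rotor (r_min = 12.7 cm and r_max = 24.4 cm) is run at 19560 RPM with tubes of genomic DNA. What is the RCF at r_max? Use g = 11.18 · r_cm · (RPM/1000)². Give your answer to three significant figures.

Use r_max = 24.4 cm.
RCF = 11.18 × r × (N/1000)²
RCF = 11.18 × 24.4 × (19.56)² = 11.18 × 24.4 × 382.5936 ≈ 104,368.5 × g

≈ 104000 ×g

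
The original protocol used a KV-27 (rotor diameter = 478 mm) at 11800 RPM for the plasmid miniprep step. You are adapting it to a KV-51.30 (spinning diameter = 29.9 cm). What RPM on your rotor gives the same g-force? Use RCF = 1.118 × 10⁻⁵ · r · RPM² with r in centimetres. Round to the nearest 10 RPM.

14920 RPM

Original rotor: r = 478 mm / 2 = 239 mm = 23.9 cm
RCF = 1.118 × 10⁻⁵ × r × N²
RCF_original = 1.118 × 10⁻⁵ × 23.9 × (11800)² = 1.118 × 10⁻⁵ × 23.9 × 139,240,000 ≈ 37,205.2 × g
Your rotor: r = 29.9 / 2 = 14.95 cm
37,205.2 = 1.118 × 10⁻⁵ × 14.95 × N²
N² = 37,205.2 / (16.7141 × 10⁻⁵) = 222,597,687
N ≈ √222,597,687 ≈ 14,919.7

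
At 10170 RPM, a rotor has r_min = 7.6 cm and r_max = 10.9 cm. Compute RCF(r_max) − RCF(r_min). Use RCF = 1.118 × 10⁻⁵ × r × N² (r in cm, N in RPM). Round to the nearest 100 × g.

ΔRCF ≈ 3800 g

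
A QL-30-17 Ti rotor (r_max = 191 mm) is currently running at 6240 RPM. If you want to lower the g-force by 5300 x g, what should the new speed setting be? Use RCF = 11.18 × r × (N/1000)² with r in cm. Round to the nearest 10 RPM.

r = 191 mm = 19.1 cm
Current RCF = 11.18 × 19.1 × (6.24)² = 11.18 × 19.1 × 38.9376 ≈ 8,314.7 × g
Target RCF = 8,314.7 − 5,300 = 3,014.7 × g
(N/1000)² = 3,014.7 / 213.538 = 14.11786
N = 1000 × √14.11786 ≈ 3,757.4

3760 RPM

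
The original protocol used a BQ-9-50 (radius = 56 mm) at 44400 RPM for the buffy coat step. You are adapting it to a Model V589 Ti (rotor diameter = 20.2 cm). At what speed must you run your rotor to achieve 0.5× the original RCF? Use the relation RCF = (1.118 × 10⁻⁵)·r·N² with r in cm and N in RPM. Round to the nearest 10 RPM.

Original rotor: r = 56 mm = 5.6 cm
RCF_original = 1.118 × 10⁻⁵ × 5.6 × (44400)² = 1.118 × 10⁻⁵ × 5.6 × 1,971,360,000 ≈ 123,422.9 × g
Target RCF = 0.5 × 123,422.9 ≈ 61,711.4 × g
Your rotor: r = 20.2 / 2 = 10.1 cm
61,711.4 = 1.118 × 10⁻⁵ × 10.1 × N²
N² = 61,711.4 / (11.2918 × 10⁻⁵) = 546,515,170
N ≈ √546,515,170 ≈ 23,377.7

≈ 23380 RPM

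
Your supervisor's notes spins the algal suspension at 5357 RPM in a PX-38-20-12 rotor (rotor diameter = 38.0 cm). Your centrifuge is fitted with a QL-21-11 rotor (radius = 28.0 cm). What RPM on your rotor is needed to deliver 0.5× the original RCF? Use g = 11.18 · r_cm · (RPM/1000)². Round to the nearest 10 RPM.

≈ 3120 RPM

Original rotor: r = 38.0 / 2 = 19 cm
RCF = 11.18 × r × (N/1000)²
RCF_original = 11.18 × 19 × (5.357)² = 11.18 × 19 × 28.697449 ≈ 6,095.9 × g
Target RCF = 0.5 × 6,095.9 ≈ 3,047.9 × g
3,047.9 = 11.18 × 28 × (N/1000)²
(N/1000)² = 3,047.9 / 313.04 = 9.736455
N = 1000 × √9.736455 ≈ 3,120.3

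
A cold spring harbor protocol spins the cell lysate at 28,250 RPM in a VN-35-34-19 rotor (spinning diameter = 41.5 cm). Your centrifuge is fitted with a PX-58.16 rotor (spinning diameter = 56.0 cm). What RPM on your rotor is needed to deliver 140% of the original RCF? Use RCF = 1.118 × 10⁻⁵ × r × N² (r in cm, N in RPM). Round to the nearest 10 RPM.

28770 RPM

Original rotor: r = 41.5 / 2 = 20.75 cm
RCF_original = 1.118 × 10⁻⁵ × 20.75 × (28250)² = 1.118 × 10⁻⁵ × 20.75 × 798,062,500 ≈ 185,138.5 × g
Target RCF = 1.4 × 185,138.5 ≈ 259,193.9 × g
Your rotor: r = 56.0 / 2 = 28 cm
259,193.9 = 1.118 × 10⁻⁵ × 28 × N²
N² = 259,193.9 / (31.304 × 10⁻⁵) = 827,989,714
N ≈ √827,989,714 ≈ 28,774.8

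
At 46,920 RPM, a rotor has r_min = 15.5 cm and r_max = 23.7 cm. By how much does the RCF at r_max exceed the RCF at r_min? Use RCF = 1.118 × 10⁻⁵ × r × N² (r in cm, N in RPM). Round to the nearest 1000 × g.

ΔRCF = 1.118 × 10⁻⁵ × (r_max − r_min) × N² = 1.118 × 10⁻⁵ × 8.2 × 2,201,486,400 ≈ 201,823.5

202000 g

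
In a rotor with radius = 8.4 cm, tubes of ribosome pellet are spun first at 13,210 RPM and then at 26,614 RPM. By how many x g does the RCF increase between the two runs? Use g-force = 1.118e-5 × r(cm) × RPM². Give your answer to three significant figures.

50100 x g

RCF₁ = 1.118 × 10⁻⁵ × 8.4 × (13210)² = 1.118 × 10⁻⁵ × 8.4 × 174,504,100 ≈ 16,388 × g
RCF₂ = 1.118 × 10⁻⁵ × 8.4 × (26614)² = 1.118 × 10⁻⁵ × 8.4 × 708,304,996 ≈ 66,518.3 × g
Increase = 66,518.3 − 16,388 = 50,130.3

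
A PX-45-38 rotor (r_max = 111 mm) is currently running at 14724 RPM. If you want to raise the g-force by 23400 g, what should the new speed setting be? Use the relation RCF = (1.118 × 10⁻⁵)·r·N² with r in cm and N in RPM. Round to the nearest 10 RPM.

≈ 20130 RPM

r = 111 mm = 11.1 cm
Current RCF = 1.118 × 10⁻⁵ × 11.1 × (14724)² = 1.118 × 10⁻⁵ × 11.1 × 216,796,176 ≈ 26,904 × g
Target RCF = 26,904 + 23,400 = 50,304 × g
N² = 50,304 / (12.4098 × 10⁻⁵) = 405,357,057
N ≈ √405,357,057 ≈ 20,133.5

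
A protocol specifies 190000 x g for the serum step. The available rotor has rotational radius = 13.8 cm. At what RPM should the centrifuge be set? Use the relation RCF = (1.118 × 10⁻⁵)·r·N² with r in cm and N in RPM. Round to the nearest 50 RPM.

≈ 35100 RPM

190,000 = 1.118 × 10⁻⁵ × 13.8 × N²
N² = 190,000 / (15.4284 × 10⁻⁵) = 1,231,495,165
N ≈ √1,231,495,165 ≈ 35,092.7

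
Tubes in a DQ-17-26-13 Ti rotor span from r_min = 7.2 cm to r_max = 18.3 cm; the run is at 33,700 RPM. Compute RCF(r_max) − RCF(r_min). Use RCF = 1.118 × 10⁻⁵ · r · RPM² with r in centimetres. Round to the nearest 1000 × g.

≈ 141000 ×g

ΔRCF = 1.118 × 10⁻⁵ × (r_max − r_min) × N² = 1.118 × 10⁻⁵ × 11.1 × 1,135,690,000 ≈ 140,936.9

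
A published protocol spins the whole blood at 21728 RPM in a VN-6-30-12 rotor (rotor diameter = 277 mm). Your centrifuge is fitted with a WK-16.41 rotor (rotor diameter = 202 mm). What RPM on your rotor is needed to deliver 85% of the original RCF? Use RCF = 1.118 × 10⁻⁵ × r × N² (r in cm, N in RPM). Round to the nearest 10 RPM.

Original rotor: r = 277 mm / 2 = 138.5 mm = 13.85 cm
RCF_original = 1.118 × 10⁻⁵ × 13.85 × (21728)² = 1.118 × 10⁻⁵ × 13.85 × 472,105,984 ≈ 73,102.3 × g
Target RCF = 0.85 × 73,102.3 ≈ 62,137 × g
Your rotor: r = 202 mm / 2 = 101 mm = 10.1 cm
62,137 = 1.118 × 10⁻⁵ × 10.1 × N²
N² = 62,137 / (11.2918 × 10⁻⁵) = 550,284,277
N ≈ √550,284,277 ≈ 23,458.1

≈ 23460 RPM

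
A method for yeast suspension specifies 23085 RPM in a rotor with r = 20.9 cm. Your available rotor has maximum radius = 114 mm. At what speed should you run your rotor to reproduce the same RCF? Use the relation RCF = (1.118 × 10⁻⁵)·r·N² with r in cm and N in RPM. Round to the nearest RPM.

≈ 31257 RPM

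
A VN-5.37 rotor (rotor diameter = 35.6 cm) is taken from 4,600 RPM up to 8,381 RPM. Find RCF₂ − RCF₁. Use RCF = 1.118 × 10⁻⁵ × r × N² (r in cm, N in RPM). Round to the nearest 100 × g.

r = 35.6 / 2 = 17.8 cm
RCF₁ = 1.118 × 10⁻⁵ × 17.8 × (4600)² = 1.118 × 10⁻⁵ × 17.8 × 21,160,000 ≈ 4,210.9 × g
RCF₂ = 1.118 × 10⁻⁵ × 17.8 × (8381)² = 1.118 × 10⁻⁵ × 17.8 × 70,241,161 ≈ 13,978.3 × g
Increase = 13,978.3 − 4,210.9 = 9,767.4

9800 × g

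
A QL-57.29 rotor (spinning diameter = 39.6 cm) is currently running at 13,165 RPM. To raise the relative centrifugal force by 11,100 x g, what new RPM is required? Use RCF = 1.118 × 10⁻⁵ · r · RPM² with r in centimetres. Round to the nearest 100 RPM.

14900 RPM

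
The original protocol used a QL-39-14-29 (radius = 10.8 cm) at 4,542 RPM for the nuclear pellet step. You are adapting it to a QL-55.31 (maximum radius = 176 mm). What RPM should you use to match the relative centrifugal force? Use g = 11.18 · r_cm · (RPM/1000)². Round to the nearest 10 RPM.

RCF = 11.18 × r × (N/1000)²
RCF_original = 11.18 × 10.8 × (4.542)² = 11.18 × 10.8 × 20.629764 ≈ 2,490.9 × g
Your rotor: r = 176 mm = 17.6 cm
2,490.9 = 11.18 × 17.6 × (N/1000)²
(N/1000)² = 2,490.9 / 196.768 = 12.65907
N = 1000 × √12.65907 ≈ 3,558.0

≈ 3560 RPM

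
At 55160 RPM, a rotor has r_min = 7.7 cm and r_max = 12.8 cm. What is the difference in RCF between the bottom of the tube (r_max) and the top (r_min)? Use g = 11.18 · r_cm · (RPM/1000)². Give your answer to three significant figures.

RCF_max = 11.18 × 12.8 × (55.16)² = 11.18 × 12.8 × 3,042.6256 ≈ 435,411.9 × g
RCF_min = 11.18 × 7.7 × (55.16)² = 11.18 × 7.7 × 3,042.6256 ≈ 261,927.5 × g
ΔRCF = 435,411.9 − 261,927.5 = 173,484.4

173000 ×g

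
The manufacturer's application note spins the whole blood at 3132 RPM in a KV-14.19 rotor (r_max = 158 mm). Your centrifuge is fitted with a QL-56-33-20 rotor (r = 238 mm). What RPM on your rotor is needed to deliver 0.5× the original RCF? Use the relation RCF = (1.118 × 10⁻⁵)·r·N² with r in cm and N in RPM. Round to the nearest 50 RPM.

Original rotor: r = 158 mm = 15.8 cm
RCF = 1.118 × 10⁻⁵ × r × N²
RCF_original = 1.118 × 10⁻⁵ × 15.8 × (3132)² = 1.118 × 10⁻⁵ × 15.8 × 9,809,424 ≈ 1,732.8 × g
Target RCF = 0.5 × 1,732.8 ≈ 866.4 × g
Your rotor: r = 238 mm = 23.8 cm
866.4 = 1.118 × 10⁻⁵ × 23.8 × N²
N² = 866.4 / (26.6084 × 10⁻⁵) = 3,256,115
N ≈ √3,256,115 ≈ 1,804.5

1800 RPM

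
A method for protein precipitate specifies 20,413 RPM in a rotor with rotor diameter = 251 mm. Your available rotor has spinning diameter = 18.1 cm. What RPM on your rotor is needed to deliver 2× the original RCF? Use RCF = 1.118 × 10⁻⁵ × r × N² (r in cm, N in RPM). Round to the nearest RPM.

33995 RPM

Original rotor: r = 251 mm / 2 = 125.5 mm = 12.55 cm
RCF_original = 1.118 × 10⁻⁵ × 12.55 × (20413)² = 1.118 × 10⁻⁵ × 12.55 × 416,690,569 ≈ 58,465.4 × g
Target RCF = 2 × 58,465.4 ≈ 116,930.8 × g
Your rotor: r = 18.1 / 2 = 9.05 cm
116,930.8 = 1.118 × 10⁻⁵ × 9.05 × N²
N² = 116,930.8 / (10.1179 × 10⁻⁵) = 1,155,682,503
N ≈ √1,155,682,503 ≈ 33,995.3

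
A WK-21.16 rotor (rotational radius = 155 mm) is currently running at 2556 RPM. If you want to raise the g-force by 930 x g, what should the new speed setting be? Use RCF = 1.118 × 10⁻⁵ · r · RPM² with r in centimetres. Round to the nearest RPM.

r = 155 mm = 15.5 cm
Current RCF = 1.118 × 10⁻⁵ × 15.5 × (2556)² = 1.118 × 10⁻⁵ × 15.5 × 6,533,136 ≈ 1,132.1 × g
Target RCF = 1,132.1 + 930 = 2,062.1 × g
N² = 2,062.1 / (17.329 × 10⁻⁵) = 11,899,706
N ≈ √11,899,706 ≈ 3,449.6

N₂ ≈ 3450 RPM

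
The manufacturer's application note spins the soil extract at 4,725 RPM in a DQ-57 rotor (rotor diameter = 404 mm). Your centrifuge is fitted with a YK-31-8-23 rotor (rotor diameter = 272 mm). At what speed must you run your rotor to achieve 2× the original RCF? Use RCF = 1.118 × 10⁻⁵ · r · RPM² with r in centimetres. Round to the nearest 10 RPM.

Original rotor: r = 404 mm / 2 = 202 mm = 20.2 cm
RCF = 1.118 × 10⁻⁵ × r × N²
RCF_original = 1.118 × 10⁻⁵ × 20.2 × (4725)² = 1.118 × 10⁻⁵ × 20.2 × 22,325,625 ≈ 5,041.9 × g
Target RCF = 2 × 5,041.9 ≈ 10,083.8 × g
Your rotor: r = 272 mm / 2 = 136 mm = 13.6 cm
10,083.8 = 1.118 × 10⁻⁵ × 13.6 × N²
N² = 10,083.8 / (15.2048 × 10⁻⁵) = 66,319,846
N ≈ √66,319,846 ≈ 8,143.7

8140 RPM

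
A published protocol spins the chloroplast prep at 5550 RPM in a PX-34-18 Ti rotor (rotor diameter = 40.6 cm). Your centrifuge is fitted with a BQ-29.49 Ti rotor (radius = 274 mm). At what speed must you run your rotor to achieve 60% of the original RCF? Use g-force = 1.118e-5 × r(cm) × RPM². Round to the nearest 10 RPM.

Original rotor: r = 40.6 / 2 = 20.3 cm
RCF = 1.118 × 10⁻⁵ × r × N²
RCF_original = 1.118 × 10⁻⁵ × 20.3 × (5550)² = 1.118 × 10⁻⁵ × 20.3 × 30,802,500 ≈ 6,990.8 × g
Target RCF = 0.6 × 6,990.8 ≈ 4,194.5 × g
Your rotor: r = 274 mm = 27.4 cm
4,194.5 = 1.118 × 10⁻⁵ × 27.4 × N²
N² = 4,194.5 / (30.6332 × 10⁻⁵) = 13,692,660
N ≈ √13,692,660 ≈ 3,700.4

3700 RPM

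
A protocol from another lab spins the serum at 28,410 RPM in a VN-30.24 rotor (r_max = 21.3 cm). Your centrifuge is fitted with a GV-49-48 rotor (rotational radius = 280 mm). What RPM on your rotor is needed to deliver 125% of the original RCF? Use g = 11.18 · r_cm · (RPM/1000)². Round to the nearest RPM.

RCF_original = 11.18 × 21.3 × (28.41)² = 11.18 × 21.3 × 807.1281 ≈ 192,204.6 × g
Target RCF = 1.25 × 192,204.6 ≈ 240,255.8 × g
Your rotor: r = 280 mm = 28.0 cm
240,255.8 = 11.18 × 28 × (N/1000)²
(N/1000)² = 240,255.8 / 313.04 = 767.4923
N = 1000 × √767.4923 ≈ 27,703.7

27704 RPM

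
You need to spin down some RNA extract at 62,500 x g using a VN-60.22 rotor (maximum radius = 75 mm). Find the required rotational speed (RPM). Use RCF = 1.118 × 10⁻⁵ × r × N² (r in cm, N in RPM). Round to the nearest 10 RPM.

27300 RPM

r = 75 mm = 7.5 cm
62,500 = 1.118 × 10⁻⁵ × 7.5 × N²
N² = 62,500 / (8.385 × 10⁻⁵) = 745,378,652
N ≈ √745,378,652 ≈ 27,301.6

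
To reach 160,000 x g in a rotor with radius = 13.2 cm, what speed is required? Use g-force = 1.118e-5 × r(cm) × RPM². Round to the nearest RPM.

32927 RPM

160,000 = 1.118 × 10⁻⁵ × 13.2 × N²
N² = 160,000 / (14.7576 × 10⁻⁵) = 1,084,187,131
N ≈ √1,084,187,131 ≈ 32,927.0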